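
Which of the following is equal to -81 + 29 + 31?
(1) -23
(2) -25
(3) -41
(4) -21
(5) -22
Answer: 4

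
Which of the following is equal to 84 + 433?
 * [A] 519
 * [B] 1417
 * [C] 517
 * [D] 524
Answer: C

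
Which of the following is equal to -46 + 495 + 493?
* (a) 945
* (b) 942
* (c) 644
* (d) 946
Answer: b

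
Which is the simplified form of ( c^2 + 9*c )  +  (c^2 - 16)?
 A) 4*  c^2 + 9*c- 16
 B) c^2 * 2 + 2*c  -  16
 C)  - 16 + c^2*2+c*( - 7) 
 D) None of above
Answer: D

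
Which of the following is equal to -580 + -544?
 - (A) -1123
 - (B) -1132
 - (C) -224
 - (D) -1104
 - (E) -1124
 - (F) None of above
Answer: E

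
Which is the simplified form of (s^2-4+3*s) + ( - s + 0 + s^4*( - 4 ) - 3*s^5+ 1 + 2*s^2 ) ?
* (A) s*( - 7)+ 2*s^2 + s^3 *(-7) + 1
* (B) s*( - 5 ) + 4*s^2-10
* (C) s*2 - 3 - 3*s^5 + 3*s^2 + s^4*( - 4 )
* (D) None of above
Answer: C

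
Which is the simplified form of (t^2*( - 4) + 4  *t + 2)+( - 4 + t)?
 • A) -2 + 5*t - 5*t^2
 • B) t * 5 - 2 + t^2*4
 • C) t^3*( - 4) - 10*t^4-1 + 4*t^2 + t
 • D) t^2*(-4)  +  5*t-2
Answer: D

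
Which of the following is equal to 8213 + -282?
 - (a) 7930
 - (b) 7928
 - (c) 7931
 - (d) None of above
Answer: c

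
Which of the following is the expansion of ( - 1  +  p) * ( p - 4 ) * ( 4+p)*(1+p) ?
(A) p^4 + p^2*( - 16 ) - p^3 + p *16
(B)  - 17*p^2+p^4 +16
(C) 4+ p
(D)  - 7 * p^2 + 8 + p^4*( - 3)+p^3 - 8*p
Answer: B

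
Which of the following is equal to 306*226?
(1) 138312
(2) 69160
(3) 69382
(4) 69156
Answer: 4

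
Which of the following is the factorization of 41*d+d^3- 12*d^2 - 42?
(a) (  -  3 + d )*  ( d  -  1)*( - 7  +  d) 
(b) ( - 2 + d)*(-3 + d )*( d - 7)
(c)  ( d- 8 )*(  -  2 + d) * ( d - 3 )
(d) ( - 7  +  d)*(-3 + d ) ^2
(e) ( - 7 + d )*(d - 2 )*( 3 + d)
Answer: b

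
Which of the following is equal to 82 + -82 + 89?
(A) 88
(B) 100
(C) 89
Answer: C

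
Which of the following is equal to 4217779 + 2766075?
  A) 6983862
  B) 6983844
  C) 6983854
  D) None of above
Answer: C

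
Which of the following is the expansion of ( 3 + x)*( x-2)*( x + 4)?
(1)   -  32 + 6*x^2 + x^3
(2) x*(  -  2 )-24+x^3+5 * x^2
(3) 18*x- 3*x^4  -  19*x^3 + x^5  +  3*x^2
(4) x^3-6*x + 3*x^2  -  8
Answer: 2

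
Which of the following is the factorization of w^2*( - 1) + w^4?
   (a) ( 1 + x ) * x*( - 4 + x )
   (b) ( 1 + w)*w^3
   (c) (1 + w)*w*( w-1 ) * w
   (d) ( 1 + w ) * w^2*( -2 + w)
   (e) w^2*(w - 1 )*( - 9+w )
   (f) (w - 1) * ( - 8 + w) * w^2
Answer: c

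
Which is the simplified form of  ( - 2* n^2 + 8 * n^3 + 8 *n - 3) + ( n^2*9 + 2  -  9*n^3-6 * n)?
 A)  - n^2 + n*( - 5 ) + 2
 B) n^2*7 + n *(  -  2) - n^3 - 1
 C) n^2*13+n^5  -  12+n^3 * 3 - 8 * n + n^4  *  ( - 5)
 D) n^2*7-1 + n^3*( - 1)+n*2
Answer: D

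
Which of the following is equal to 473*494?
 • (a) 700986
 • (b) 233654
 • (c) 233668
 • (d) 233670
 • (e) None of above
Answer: e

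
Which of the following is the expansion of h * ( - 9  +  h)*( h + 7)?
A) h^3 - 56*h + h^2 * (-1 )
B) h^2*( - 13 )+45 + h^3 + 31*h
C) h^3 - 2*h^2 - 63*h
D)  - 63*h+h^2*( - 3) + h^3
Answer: C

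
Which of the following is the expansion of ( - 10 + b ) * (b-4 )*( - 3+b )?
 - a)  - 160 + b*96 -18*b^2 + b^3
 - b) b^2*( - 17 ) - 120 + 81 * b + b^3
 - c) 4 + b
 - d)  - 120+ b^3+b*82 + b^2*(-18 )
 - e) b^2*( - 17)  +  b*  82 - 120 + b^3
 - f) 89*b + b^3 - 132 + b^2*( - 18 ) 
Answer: e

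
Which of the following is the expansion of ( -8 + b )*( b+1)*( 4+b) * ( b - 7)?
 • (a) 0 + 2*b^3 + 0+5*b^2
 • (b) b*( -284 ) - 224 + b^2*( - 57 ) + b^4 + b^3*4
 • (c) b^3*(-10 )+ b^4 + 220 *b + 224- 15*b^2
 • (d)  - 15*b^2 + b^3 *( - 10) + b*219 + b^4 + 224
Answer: c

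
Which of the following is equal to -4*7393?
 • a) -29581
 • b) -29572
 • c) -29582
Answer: b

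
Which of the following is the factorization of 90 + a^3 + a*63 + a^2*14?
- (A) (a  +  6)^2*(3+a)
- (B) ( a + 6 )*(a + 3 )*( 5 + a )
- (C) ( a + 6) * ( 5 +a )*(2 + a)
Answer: B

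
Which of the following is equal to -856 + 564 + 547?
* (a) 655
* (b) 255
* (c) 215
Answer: b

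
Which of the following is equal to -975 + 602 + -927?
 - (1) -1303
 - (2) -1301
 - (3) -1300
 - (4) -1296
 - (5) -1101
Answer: 3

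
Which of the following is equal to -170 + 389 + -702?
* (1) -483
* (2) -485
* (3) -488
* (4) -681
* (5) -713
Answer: 1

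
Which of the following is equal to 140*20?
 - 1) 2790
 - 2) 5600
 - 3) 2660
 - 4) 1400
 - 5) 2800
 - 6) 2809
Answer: 5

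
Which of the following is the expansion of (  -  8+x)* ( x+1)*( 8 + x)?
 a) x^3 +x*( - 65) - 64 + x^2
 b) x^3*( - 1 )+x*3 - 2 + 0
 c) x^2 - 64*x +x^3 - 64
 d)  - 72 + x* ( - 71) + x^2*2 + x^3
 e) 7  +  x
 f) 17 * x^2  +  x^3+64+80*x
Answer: c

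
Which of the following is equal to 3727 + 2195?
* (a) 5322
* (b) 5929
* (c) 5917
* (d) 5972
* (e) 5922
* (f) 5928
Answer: e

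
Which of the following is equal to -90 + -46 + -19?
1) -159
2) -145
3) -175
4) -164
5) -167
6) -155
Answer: 6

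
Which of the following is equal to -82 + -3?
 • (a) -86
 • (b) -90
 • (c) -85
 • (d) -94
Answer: c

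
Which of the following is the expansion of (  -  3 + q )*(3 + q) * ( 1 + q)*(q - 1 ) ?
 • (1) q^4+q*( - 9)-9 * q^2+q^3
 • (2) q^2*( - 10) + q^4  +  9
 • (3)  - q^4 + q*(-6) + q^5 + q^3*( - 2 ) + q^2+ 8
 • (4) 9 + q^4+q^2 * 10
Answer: 2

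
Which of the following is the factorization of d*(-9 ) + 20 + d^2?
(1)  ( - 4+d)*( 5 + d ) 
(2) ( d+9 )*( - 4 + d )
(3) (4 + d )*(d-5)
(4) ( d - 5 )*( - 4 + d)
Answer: 4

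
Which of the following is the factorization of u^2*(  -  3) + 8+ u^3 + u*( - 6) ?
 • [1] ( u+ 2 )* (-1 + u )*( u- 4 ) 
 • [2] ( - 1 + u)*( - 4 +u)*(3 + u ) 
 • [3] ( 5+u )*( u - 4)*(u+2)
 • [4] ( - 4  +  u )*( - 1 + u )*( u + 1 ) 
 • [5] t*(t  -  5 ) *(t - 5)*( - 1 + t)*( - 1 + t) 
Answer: 1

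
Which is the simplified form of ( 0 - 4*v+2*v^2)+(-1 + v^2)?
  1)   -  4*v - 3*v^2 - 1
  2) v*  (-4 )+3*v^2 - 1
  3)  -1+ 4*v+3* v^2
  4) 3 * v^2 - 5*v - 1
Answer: 2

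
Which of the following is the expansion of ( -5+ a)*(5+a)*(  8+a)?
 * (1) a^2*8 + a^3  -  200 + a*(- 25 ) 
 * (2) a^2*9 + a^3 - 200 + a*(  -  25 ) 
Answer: 1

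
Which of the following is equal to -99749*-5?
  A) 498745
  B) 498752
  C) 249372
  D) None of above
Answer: A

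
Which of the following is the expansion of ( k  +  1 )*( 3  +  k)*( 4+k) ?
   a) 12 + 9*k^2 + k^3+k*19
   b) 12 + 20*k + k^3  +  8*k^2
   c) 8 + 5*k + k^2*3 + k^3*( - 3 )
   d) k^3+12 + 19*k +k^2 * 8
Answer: d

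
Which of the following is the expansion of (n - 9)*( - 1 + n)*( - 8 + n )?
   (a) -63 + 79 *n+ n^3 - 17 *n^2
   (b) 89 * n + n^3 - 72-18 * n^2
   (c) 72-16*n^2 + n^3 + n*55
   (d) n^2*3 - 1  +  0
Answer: b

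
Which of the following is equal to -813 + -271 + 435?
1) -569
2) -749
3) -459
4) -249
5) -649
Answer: 5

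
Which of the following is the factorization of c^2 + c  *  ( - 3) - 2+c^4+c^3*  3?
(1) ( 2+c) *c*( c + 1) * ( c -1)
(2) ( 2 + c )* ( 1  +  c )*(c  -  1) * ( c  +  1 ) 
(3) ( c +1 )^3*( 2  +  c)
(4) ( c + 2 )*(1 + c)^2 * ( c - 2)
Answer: 2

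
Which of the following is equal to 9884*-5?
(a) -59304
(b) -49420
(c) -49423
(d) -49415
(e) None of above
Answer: b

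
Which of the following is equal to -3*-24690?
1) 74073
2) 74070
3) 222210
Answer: 2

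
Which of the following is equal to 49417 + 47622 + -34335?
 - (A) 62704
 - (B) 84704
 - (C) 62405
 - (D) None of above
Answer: A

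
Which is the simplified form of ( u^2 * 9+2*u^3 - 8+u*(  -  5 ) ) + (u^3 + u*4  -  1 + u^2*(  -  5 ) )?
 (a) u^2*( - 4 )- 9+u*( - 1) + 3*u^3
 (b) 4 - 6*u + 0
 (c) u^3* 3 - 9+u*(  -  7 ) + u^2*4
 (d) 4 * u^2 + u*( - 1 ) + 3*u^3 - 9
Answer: d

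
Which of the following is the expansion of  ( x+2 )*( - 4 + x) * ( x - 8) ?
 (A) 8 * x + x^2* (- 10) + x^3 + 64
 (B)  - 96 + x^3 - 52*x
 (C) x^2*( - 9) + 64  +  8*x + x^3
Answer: A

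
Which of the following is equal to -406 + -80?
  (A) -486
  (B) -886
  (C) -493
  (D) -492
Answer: A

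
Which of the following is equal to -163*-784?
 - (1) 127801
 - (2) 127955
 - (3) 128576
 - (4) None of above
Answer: 4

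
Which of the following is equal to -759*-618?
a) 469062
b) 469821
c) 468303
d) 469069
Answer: a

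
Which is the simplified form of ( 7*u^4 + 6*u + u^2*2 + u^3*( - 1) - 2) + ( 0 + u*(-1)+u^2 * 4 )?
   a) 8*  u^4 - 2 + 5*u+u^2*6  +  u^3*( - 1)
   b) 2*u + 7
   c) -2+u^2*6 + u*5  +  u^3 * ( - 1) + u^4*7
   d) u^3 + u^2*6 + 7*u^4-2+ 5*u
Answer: c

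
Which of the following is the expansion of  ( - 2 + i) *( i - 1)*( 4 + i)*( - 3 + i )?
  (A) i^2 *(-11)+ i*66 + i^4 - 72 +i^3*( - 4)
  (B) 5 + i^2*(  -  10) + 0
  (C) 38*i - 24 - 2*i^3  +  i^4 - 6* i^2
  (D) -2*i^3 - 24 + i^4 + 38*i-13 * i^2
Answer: D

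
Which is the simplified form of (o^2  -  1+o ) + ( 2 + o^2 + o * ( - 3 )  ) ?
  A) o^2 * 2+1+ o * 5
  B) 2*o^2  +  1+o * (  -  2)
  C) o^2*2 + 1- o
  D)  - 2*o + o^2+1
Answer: B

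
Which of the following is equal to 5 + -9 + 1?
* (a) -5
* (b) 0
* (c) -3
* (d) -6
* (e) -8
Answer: c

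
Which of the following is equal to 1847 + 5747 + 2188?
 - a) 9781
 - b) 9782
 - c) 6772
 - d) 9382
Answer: b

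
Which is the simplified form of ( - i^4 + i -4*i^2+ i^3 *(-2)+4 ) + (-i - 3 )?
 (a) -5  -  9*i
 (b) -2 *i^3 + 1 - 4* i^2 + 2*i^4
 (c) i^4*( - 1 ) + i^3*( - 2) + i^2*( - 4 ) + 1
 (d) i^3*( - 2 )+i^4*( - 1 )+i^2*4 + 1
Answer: c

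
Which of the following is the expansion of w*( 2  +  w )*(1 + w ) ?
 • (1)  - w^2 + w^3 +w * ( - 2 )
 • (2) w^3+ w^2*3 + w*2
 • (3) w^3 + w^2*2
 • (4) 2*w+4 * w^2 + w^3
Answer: 2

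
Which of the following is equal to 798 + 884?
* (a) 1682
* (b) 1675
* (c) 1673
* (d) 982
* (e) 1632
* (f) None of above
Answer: a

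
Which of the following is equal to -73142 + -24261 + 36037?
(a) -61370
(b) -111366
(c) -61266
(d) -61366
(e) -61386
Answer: d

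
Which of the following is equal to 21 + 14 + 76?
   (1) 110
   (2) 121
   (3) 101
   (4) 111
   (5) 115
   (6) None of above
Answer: 4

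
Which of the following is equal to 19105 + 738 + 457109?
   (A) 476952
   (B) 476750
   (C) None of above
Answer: A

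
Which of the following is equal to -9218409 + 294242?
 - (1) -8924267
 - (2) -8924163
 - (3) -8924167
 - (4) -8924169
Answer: 3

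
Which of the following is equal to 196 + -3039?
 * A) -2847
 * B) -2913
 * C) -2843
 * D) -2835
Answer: C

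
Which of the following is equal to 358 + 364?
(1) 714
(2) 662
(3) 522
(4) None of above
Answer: 4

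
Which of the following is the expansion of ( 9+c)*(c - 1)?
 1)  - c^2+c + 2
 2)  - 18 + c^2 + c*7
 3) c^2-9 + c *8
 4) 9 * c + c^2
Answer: 3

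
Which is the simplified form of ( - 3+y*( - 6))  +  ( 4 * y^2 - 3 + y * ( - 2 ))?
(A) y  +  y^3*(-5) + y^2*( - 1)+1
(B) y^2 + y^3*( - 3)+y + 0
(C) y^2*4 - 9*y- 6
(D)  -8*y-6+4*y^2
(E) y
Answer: D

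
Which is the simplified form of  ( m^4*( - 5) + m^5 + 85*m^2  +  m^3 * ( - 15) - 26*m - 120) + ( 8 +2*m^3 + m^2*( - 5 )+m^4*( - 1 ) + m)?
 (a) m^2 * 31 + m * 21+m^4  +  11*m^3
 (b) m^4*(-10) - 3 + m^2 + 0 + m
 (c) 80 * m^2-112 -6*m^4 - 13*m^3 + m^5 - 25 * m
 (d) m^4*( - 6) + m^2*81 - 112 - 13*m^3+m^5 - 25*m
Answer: c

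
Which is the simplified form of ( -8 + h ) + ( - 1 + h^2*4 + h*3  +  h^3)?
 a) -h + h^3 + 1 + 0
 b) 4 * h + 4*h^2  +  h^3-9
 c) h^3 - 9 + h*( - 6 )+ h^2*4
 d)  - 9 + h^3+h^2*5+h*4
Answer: b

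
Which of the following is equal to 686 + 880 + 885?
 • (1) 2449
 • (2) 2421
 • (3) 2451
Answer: 3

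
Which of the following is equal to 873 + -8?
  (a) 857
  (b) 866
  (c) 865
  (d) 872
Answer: c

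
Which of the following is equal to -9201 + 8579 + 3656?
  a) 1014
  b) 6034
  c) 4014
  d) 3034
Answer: d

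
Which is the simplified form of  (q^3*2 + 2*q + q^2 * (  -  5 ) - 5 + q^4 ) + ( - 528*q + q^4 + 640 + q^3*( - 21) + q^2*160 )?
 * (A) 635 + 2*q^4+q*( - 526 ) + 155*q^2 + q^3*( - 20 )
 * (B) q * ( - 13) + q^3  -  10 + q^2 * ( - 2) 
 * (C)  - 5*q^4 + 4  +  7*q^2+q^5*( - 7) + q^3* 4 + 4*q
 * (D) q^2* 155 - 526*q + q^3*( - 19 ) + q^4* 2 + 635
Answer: D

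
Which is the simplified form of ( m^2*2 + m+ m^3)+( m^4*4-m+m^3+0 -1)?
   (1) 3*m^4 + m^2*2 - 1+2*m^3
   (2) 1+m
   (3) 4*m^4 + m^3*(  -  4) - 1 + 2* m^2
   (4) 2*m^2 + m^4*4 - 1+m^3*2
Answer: 4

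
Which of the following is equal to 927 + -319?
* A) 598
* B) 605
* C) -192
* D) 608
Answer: D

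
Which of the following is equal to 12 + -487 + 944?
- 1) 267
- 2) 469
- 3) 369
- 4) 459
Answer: 2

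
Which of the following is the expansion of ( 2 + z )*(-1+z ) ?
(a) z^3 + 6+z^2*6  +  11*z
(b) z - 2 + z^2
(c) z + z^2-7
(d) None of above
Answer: b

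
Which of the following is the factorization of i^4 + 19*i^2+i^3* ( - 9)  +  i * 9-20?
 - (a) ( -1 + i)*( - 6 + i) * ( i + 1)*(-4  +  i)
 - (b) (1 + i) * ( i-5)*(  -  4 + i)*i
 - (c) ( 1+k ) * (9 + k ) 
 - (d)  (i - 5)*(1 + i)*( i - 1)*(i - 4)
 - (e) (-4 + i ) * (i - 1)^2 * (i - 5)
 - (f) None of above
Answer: d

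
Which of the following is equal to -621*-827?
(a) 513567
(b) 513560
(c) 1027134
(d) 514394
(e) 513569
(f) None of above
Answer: a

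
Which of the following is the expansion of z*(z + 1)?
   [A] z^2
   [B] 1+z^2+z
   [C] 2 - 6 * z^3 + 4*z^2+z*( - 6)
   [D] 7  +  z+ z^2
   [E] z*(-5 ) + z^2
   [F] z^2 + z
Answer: F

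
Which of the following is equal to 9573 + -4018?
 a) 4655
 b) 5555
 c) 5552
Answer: b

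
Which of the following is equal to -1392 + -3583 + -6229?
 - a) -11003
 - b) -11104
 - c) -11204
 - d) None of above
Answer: c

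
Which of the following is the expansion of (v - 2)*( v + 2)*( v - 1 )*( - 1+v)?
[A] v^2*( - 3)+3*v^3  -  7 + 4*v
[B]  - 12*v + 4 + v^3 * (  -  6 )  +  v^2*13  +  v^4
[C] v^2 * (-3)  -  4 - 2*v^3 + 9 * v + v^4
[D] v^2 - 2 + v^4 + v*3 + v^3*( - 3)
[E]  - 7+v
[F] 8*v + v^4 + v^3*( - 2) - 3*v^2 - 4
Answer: F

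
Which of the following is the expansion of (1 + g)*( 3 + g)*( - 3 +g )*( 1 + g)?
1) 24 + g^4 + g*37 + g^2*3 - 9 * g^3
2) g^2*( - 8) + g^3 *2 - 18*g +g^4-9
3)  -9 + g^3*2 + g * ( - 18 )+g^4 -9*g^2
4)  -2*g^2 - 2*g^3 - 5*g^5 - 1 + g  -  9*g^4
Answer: 2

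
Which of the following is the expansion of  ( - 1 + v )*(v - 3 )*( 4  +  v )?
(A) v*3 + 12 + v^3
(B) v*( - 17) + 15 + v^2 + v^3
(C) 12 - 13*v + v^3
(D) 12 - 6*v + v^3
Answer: C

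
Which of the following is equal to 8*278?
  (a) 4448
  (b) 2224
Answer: b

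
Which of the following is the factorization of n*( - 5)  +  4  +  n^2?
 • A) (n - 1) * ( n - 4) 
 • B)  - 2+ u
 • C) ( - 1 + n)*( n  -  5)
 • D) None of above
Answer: A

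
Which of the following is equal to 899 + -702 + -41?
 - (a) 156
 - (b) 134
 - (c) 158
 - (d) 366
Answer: a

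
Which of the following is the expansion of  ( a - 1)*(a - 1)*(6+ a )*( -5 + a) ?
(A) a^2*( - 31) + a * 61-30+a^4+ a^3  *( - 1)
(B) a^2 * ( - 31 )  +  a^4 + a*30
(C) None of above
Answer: A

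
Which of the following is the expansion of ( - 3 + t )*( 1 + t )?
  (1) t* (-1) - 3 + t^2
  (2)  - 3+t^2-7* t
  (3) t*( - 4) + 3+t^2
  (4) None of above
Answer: 4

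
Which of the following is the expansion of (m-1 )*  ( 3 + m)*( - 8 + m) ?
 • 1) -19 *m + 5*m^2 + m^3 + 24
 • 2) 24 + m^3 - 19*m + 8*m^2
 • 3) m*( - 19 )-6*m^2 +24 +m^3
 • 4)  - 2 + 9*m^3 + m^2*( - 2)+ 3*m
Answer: 3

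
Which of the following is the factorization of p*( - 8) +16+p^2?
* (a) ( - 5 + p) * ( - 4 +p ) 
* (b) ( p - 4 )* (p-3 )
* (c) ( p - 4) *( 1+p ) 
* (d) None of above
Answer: d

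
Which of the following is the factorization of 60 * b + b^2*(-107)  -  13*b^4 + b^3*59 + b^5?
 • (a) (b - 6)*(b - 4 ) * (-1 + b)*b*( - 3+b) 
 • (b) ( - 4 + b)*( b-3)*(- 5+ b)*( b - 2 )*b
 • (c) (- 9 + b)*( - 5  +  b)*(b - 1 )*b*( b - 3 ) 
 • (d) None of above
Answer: d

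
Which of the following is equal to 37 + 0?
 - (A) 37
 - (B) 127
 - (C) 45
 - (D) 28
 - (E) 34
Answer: A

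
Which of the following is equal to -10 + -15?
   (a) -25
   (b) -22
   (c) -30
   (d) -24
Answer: a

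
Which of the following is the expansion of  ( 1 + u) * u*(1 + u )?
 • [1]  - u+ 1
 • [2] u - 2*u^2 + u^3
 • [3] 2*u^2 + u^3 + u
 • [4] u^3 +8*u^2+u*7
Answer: 3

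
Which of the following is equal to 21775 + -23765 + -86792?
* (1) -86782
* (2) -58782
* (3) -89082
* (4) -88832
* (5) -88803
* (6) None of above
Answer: 6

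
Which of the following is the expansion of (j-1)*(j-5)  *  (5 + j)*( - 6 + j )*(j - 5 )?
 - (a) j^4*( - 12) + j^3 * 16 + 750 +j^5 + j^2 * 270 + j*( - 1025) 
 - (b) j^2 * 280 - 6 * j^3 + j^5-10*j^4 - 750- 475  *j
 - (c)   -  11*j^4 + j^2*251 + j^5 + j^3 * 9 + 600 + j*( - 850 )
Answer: a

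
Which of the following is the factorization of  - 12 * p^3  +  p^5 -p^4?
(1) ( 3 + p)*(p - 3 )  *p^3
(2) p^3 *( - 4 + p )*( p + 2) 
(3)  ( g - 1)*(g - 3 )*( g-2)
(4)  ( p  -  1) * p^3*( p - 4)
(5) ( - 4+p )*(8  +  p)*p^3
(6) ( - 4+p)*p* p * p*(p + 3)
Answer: 6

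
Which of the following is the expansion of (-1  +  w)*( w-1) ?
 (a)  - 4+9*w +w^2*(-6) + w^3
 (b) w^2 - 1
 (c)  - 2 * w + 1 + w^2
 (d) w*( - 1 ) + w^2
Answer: c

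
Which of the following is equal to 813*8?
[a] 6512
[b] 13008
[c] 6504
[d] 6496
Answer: c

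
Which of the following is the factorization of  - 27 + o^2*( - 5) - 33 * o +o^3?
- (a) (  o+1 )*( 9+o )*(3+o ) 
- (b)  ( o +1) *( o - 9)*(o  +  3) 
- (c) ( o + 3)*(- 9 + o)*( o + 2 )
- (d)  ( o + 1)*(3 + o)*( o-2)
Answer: b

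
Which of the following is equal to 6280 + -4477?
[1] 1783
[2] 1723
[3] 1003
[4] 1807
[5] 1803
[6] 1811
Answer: 5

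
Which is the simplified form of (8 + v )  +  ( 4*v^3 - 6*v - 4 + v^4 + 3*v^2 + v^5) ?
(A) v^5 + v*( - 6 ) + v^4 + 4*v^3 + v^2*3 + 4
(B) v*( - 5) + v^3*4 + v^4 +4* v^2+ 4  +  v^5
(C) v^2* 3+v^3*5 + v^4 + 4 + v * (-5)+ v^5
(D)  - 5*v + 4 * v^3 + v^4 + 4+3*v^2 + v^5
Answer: D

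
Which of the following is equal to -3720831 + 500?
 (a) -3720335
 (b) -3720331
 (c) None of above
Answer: b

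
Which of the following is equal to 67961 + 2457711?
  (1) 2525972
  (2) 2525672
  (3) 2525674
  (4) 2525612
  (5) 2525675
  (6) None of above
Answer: 2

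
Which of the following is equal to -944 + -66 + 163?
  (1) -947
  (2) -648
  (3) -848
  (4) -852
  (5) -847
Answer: 5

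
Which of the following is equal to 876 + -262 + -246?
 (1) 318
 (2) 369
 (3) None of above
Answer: 3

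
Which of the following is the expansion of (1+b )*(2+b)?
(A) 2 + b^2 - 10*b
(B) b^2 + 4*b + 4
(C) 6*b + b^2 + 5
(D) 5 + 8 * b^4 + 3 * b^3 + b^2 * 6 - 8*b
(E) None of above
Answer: E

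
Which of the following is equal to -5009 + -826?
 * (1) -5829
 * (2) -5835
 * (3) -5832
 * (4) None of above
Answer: 2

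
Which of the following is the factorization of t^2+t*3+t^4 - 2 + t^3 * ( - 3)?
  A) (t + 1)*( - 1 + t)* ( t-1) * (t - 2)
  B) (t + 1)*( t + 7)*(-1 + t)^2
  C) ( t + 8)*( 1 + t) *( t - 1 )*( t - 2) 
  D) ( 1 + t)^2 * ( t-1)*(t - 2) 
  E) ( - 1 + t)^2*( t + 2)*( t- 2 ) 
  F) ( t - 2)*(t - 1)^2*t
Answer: A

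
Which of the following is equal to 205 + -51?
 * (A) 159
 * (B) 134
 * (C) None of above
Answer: C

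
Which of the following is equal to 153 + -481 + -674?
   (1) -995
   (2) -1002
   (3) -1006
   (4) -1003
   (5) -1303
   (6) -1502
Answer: 2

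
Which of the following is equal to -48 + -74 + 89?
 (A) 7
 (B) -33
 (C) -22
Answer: B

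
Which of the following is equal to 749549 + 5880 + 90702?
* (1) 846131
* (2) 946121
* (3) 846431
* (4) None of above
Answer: 1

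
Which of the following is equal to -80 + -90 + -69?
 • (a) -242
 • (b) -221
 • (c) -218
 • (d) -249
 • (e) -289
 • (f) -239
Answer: f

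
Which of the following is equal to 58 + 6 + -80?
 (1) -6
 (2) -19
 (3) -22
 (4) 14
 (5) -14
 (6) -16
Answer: 6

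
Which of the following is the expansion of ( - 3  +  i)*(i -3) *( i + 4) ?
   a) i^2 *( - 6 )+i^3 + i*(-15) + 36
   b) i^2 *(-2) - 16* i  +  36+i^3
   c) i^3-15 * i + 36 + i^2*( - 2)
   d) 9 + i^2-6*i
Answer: c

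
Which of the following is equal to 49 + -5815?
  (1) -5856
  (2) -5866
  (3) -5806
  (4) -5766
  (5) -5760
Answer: 4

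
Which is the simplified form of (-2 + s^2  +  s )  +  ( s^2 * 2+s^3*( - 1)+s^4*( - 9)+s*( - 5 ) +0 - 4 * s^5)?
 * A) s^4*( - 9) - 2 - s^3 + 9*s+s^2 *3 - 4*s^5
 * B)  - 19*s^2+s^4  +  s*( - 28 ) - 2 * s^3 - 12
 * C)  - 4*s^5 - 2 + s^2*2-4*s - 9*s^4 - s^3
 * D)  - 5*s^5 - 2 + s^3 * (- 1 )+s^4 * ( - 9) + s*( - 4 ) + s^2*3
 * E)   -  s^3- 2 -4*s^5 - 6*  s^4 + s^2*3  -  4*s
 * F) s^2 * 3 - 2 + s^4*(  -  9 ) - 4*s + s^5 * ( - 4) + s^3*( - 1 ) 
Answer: F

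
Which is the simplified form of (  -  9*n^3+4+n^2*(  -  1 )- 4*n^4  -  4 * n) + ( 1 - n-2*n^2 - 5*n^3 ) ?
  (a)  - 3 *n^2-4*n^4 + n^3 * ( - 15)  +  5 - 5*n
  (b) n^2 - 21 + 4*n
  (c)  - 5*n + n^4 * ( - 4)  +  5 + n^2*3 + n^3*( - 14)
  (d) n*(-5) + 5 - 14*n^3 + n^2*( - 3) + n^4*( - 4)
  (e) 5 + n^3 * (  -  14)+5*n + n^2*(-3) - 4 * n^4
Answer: d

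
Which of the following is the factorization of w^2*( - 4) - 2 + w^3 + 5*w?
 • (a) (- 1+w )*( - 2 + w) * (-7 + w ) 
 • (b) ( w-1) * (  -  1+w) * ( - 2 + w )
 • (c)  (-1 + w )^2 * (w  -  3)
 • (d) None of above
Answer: b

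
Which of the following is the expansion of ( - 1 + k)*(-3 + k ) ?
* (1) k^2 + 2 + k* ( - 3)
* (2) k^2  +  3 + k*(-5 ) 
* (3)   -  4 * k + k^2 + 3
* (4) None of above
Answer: 3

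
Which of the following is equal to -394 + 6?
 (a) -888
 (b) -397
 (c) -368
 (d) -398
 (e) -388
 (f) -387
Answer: e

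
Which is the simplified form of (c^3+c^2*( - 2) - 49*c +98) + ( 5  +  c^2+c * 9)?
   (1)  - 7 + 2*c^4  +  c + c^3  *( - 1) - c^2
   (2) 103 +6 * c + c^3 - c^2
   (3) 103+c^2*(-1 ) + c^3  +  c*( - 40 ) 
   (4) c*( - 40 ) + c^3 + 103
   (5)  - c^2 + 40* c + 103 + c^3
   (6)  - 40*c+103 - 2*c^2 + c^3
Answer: 3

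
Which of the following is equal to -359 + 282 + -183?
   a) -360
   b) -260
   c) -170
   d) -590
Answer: b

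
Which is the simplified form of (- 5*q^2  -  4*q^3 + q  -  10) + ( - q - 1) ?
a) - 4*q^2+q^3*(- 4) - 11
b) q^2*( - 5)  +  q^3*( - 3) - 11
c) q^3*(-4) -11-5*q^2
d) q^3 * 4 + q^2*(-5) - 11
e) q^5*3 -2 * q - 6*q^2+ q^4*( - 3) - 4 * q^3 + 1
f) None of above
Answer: c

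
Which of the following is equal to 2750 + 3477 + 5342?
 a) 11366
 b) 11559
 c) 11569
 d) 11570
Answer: c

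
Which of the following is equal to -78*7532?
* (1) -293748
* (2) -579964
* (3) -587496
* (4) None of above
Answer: 3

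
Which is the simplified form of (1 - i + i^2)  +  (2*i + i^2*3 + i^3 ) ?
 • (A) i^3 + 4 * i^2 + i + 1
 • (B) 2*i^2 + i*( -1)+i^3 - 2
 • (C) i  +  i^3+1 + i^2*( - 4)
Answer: A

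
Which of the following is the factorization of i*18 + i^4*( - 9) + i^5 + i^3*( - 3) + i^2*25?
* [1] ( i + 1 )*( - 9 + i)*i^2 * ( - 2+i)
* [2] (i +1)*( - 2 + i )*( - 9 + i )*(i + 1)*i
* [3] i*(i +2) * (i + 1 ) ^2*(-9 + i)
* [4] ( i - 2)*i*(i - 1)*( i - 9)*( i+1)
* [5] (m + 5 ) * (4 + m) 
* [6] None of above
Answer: 2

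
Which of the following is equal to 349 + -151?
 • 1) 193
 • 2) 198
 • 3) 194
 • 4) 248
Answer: 2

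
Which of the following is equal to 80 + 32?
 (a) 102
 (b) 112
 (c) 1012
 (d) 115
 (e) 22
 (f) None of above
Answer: b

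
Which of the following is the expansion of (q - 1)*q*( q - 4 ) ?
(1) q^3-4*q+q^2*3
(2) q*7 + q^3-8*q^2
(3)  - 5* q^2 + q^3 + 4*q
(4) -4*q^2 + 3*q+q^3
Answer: 3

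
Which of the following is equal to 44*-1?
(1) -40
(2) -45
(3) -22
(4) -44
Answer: 4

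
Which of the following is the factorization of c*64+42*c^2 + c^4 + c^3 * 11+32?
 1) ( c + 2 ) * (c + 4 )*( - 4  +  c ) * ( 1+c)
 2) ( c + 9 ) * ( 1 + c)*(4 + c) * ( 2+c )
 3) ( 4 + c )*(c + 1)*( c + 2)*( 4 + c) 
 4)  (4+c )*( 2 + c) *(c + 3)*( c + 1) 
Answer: 3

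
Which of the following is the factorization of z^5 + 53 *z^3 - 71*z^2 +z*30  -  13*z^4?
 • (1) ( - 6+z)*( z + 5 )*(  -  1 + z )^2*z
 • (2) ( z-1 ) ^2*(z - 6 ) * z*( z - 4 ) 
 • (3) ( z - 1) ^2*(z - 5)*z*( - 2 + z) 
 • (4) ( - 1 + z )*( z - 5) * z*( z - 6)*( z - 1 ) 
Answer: 4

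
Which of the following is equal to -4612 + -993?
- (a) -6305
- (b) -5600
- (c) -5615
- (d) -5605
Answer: d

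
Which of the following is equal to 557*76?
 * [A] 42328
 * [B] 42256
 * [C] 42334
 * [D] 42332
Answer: D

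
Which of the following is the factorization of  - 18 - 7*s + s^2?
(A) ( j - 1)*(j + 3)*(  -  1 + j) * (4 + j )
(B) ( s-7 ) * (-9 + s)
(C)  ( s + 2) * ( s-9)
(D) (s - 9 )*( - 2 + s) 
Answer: C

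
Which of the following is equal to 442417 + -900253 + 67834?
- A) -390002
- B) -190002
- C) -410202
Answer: A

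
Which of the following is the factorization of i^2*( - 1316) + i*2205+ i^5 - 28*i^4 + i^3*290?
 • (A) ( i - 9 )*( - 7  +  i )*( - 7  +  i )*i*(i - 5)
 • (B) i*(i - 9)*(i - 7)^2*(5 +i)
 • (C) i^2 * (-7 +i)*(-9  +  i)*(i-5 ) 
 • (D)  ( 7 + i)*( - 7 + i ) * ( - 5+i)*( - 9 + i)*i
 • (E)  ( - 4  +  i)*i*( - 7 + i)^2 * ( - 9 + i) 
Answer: A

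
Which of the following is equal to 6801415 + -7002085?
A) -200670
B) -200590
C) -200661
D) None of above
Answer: A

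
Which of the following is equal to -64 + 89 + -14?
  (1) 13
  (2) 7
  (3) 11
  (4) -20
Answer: 3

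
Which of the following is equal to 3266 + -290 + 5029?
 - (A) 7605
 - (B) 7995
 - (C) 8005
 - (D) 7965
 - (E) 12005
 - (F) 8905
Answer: C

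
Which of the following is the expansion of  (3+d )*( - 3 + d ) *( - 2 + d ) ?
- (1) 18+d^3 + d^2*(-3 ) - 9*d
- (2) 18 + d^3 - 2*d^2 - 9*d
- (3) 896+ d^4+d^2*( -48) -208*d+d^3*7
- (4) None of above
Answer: 2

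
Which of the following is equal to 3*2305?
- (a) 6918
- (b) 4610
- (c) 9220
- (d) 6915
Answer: d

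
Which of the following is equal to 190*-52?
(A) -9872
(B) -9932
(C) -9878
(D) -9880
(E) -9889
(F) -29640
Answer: D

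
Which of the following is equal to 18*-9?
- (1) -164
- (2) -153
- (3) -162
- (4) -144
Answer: 3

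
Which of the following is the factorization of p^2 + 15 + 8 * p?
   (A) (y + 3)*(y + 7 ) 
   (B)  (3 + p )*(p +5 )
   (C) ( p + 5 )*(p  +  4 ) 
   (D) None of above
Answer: B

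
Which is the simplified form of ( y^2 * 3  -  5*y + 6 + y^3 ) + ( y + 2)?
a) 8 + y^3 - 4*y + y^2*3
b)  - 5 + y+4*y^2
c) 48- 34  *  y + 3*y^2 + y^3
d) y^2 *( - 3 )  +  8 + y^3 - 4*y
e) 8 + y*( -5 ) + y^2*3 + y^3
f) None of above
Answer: a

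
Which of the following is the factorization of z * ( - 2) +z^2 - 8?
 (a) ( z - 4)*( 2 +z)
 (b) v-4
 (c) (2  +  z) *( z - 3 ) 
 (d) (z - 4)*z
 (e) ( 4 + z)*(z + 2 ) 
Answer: a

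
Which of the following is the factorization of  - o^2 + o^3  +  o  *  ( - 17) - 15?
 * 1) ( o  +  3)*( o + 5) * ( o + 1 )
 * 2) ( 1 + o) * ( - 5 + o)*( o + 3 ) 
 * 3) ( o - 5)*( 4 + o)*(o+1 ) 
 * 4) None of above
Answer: 2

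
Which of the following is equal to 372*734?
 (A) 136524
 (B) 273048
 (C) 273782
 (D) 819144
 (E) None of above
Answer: B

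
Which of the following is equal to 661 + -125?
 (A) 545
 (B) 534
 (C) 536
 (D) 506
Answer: C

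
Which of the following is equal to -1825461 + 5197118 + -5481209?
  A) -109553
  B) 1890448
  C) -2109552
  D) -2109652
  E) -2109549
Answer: C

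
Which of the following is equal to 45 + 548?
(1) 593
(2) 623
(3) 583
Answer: 1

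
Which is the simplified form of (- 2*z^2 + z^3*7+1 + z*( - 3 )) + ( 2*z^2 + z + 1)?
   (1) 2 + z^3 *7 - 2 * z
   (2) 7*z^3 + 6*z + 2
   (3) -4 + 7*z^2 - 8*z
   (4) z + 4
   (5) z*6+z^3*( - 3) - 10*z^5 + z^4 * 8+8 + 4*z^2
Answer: 1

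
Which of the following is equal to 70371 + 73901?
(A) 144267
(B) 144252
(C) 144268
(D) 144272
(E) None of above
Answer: D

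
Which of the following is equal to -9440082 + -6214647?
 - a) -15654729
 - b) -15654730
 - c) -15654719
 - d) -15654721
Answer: a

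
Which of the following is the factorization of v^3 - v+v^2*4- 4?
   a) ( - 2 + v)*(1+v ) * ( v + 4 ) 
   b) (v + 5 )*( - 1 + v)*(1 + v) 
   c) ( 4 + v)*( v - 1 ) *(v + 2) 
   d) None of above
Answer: d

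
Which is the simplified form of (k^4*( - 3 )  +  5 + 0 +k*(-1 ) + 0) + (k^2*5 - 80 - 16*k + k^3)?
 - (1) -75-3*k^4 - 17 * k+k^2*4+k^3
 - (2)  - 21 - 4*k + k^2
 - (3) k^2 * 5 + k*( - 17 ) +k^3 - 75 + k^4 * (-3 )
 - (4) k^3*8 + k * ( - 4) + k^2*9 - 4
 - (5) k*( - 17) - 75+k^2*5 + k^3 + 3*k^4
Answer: 3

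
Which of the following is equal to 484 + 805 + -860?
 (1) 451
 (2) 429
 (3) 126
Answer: 2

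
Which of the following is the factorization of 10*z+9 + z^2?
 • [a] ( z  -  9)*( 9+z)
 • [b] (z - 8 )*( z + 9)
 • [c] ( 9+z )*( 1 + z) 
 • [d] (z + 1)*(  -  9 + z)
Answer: c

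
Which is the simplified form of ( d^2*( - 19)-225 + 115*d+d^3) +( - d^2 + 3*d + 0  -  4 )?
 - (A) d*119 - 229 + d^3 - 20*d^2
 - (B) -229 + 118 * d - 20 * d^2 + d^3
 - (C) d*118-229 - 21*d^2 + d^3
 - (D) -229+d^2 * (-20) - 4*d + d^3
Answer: B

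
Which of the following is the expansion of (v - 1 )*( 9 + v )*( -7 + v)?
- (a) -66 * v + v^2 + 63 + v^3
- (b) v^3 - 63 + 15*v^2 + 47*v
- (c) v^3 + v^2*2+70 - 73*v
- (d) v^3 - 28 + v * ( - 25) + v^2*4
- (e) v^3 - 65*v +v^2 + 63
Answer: e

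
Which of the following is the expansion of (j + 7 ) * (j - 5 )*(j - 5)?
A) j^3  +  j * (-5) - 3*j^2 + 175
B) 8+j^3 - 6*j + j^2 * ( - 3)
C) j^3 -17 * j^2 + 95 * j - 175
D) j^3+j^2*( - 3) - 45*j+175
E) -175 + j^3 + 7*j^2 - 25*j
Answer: D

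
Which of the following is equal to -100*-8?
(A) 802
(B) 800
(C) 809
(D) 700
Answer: B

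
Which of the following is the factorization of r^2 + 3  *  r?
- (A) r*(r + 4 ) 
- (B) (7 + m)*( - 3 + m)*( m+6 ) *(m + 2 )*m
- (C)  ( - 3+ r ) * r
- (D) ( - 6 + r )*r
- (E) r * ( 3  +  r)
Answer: E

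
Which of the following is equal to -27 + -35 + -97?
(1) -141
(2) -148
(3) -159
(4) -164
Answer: 3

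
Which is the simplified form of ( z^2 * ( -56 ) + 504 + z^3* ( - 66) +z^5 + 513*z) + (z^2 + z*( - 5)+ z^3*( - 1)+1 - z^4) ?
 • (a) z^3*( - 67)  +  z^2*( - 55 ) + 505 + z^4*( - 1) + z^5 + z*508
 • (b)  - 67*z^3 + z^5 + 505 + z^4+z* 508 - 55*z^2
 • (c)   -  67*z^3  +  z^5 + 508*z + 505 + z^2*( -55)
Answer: a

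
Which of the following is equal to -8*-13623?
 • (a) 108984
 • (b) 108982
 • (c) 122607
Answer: a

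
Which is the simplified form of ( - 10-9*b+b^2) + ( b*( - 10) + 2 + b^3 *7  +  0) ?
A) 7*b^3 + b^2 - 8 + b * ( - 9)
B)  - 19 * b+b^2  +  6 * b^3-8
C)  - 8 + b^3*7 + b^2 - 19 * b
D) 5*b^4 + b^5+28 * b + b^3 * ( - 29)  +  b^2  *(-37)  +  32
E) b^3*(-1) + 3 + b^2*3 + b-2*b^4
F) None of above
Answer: C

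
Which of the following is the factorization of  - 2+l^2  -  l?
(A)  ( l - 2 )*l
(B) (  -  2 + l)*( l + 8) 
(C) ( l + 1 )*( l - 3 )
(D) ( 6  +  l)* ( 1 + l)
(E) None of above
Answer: E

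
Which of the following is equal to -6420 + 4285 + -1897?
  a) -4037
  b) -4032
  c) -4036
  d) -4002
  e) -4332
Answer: b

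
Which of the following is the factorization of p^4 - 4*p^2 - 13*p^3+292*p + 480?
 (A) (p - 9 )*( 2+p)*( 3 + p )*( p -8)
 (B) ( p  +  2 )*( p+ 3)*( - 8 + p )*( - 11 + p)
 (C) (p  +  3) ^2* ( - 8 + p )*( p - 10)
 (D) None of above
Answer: D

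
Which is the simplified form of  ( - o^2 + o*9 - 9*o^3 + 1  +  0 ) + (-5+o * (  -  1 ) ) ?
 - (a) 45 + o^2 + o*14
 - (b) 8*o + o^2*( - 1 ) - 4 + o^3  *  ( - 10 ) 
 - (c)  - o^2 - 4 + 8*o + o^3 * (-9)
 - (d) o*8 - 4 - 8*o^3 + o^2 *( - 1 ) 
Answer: c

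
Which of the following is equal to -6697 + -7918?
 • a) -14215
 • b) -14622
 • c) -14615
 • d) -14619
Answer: c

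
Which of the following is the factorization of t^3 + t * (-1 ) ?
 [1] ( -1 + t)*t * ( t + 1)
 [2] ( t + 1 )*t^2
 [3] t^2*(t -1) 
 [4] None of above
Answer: 1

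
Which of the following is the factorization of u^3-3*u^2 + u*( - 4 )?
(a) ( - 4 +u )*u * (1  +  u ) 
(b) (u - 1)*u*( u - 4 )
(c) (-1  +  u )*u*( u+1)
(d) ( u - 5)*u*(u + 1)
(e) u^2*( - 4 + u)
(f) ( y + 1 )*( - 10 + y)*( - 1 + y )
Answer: a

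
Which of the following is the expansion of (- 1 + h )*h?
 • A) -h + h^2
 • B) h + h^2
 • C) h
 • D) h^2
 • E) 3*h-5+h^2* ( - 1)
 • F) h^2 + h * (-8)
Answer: A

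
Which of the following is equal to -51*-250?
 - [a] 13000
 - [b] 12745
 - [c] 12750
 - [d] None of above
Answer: c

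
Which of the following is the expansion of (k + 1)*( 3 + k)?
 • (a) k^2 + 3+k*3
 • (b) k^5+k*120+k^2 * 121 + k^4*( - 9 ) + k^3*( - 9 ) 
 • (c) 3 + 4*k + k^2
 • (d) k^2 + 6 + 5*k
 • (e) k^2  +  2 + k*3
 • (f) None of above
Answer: c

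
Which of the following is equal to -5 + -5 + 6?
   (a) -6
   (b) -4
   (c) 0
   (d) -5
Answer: b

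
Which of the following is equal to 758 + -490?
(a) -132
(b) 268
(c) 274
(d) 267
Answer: b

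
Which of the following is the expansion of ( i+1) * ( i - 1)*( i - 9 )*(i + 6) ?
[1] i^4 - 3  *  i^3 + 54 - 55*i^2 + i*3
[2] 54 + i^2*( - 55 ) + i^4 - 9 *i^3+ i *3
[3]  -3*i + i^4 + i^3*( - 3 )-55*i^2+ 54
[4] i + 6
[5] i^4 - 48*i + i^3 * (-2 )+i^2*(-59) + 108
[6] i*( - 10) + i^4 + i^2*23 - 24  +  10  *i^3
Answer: 1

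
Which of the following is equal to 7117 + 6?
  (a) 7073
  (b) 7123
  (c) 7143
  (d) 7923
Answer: b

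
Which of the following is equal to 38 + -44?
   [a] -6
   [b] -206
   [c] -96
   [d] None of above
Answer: a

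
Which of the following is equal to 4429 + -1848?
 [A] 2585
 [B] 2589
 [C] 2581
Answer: C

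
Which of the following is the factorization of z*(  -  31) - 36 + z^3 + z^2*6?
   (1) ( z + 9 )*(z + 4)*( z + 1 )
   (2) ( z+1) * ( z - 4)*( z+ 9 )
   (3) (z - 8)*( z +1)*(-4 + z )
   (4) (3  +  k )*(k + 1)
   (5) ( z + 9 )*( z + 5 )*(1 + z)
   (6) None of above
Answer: 2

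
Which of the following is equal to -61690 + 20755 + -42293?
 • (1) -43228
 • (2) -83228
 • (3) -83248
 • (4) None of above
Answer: 2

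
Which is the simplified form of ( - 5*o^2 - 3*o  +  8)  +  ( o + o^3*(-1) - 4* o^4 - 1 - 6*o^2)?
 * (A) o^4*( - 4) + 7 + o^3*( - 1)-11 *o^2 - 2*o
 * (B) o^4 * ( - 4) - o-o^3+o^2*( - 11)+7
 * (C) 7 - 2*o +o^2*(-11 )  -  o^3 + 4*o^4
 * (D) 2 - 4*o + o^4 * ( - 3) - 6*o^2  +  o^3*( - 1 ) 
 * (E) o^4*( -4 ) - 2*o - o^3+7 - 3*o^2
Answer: A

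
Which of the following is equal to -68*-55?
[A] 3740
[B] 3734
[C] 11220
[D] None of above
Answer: A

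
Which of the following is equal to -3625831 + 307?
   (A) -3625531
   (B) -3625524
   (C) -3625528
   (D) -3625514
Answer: B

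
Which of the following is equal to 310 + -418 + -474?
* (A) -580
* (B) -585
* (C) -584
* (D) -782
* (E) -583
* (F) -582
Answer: F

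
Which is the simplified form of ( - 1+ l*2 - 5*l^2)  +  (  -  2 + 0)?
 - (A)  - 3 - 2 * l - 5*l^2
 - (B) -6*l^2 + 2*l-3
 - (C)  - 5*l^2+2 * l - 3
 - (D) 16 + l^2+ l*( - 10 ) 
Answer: C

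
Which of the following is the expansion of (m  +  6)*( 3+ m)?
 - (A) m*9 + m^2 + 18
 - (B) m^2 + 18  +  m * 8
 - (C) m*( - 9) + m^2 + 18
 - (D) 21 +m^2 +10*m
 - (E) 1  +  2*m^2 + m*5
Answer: A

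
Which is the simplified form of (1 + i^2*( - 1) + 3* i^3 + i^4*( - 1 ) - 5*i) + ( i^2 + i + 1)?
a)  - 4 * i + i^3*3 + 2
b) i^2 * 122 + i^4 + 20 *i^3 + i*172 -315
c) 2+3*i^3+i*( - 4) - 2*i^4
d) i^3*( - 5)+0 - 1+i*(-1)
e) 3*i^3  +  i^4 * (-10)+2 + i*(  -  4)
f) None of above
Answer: f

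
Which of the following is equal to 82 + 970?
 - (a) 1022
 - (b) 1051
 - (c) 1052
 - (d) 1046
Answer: c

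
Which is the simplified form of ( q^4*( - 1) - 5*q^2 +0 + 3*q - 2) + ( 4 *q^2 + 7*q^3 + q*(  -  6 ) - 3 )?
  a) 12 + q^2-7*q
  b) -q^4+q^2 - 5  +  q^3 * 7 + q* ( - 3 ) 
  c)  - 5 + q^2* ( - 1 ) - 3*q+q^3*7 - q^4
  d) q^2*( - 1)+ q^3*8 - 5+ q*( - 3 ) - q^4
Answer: c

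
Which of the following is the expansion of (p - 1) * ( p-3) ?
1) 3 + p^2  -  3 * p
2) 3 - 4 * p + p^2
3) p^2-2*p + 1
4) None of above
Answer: 2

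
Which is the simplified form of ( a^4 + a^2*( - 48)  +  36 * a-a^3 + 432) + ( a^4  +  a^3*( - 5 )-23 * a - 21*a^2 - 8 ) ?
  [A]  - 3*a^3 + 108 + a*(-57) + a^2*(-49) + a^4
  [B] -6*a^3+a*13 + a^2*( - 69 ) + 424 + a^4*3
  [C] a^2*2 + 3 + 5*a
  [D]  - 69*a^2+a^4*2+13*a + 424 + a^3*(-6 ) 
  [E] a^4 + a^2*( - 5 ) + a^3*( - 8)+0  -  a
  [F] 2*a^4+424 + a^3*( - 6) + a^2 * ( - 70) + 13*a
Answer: D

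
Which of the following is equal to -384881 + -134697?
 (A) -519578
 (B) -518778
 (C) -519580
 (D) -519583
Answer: A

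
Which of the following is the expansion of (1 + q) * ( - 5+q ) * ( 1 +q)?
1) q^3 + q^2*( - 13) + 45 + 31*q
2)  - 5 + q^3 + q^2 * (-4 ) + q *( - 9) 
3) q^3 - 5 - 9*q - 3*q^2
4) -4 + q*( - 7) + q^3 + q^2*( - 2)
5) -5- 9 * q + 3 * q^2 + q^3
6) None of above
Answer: 3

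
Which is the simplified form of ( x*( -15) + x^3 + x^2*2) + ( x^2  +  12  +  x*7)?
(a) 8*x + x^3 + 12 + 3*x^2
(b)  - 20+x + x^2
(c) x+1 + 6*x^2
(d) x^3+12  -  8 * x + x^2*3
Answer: d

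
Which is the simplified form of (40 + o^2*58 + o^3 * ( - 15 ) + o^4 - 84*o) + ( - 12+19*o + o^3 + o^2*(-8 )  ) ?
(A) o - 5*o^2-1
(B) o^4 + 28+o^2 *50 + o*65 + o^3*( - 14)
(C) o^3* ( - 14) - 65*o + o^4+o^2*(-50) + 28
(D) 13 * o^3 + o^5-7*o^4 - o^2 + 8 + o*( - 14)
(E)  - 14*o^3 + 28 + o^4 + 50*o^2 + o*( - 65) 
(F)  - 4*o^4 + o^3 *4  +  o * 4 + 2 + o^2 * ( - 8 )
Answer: E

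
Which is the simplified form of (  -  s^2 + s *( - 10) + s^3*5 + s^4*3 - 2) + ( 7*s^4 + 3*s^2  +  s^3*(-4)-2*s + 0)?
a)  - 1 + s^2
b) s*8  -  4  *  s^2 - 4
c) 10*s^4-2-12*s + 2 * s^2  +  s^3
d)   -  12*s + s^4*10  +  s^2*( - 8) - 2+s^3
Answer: c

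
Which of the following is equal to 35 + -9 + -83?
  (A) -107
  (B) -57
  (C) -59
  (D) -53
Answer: B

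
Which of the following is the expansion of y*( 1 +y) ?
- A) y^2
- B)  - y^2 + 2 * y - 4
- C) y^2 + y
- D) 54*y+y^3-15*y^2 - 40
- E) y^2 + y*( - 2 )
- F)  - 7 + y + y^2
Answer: C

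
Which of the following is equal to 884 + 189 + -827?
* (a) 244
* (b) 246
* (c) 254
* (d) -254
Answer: b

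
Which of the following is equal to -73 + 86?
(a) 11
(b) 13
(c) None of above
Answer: b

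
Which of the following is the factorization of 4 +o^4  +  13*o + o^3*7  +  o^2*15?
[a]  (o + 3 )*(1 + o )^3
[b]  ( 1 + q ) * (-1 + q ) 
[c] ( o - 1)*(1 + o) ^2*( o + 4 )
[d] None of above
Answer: d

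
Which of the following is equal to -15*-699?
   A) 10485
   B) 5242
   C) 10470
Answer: A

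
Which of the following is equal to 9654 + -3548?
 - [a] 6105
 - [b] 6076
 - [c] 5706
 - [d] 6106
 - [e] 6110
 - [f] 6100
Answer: d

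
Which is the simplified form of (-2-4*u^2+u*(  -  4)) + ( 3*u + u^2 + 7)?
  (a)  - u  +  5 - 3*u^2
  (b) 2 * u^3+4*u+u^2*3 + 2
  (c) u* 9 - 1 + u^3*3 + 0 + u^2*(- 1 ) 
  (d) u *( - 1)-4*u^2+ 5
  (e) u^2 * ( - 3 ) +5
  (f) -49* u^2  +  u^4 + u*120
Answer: a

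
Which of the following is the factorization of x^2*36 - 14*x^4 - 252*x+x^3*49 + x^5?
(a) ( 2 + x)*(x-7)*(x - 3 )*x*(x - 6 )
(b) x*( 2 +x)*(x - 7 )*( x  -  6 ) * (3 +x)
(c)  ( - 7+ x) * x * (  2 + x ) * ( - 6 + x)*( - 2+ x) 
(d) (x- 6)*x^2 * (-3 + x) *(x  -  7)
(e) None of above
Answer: a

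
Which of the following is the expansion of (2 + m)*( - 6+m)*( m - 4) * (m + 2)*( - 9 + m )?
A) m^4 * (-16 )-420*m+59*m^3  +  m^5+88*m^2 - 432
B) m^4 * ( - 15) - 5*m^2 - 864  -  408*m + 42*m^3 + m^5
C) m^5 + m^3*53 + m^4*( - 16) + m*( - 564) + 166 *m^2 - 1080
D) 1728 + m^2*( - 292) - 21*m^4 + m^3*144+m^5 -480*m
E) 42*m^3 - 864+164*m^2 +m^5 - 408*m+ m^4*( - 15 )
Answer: E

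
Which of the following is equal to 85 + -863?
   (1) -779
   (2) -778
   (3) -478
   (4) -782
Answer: 2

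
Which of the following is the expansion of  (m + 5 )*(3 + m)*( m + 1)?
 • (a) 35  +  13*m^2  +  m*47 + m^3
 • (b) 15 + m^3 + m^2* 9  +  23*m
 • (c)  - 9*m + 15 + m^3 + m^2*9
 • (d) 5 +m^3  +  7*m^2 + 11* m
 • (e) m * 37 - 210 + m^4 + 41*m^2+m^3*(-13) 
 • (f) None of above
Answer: b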